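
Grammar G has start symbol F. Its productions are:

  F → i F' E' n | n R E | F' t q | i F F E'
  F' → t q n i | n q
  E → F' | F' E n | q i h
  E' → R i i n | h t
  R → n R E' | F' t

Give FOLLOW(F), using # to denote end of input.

{ #, h, i, n, t }

F is the start symbol, so # ∈ FOLLOW(F).
In F → i F F E': add FIRST(F E') = { i, n, t }.
In F → i F F E': add FIRST(E') = { h, n, t }.
Union: FOLLOW(F) = { #, h, i, n, t }.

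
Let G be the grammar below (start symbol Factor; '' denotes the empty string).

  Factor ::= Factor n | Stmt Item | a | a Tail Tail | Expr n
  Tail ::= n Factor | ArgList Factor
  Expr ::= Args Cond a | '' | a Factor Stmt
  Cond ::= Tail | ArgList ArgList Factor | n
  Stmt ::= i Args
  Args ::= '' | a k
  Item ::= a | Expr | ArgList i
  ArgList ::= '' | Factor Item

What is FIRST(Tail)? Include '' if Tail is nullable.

Tail ::= n Factor contributes {n}.
From Tail ::= ArgList Factor: ArgList nullable, take FIRST(ArgList) ∪ FIRST(Factor) = { a, i, n }.
Union: FIRST(Tail) = { a, i, n }.

{ a, i, n }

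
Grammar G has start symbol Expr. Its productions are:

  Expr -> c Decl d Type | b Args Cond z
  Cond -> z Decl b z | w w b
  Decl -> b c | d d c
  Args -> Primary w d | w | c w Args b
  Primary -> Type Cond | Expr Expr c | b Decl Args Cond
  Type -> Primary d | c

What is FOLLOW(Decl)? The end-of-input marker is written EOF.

{ b, c, d, w }

In Expr -> c Decl d Type: add FIRST(d Type) = { d }.
In Cond -> z Decl b z: add FIRST(b z) = { b }.
In Primary -> b Decl Args Cond: add FIRST(Args Cond) = { b, c, w }.
Union: FOLLOW(Decl) = { b, c, d, w }.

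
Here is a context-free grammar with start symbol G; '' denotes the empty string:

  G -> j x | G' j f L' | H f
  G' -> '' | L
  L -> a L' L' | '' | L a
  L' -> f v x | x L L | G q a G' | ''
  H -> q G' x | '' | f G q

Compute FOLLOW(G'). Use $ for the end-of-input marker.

{ $, a, f, j, q, x }

In G -> G' j f L': add FIRST(j f L') = { j }.
In L' -> G q a G': G' is at the end, add FOLLOW(L') = { $, a, f, j, q, x }.
In H -> q G' x: add FIRST(x) = { x }.
Union: FOLLOW(G') = { $, a, f, j, q, x }.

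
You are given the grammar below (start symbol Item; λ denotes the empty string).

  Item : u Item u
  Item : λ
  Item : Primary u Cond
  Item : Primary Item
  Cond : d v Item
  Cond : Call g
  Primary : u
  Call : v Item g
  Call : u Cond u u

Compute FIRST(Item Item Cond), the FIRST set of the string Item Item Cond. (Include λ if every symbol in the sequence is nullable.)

{ d, u, v }

Add FIRST(Item)\{λ} = { u }; Item is nullable, continue.
Add FIRST(Item)\{λ} = { u }; Item is nullable, continue.
Add FIRST(Cond) = { d, u, v }; Cond is not nullable, stop.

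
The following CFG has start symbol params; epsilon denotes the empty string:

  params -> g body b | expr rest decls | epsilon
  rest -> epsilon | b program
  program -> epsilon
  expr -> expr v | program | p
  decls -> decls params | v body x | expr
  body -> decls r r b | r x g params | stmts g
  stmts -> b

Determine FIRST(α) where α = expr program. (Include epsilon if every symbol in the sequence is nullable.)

Add FIRST(expr)\{epsilon} = { p, v }; expr is nullable, continue.
Add FIRST(program)\{epsilon} = {  }; program is nullable, continue.
Every symbol is nullable, so include epsilon.

{ p, v, epsilon }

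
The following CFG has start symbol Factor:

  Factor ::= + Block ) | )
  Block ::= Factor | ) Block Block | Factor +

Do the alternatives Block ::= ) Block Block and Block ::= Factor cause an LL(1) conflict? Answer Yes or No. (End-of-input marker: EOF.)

FIRST() Block Block) = { ) } and FIRST(Factor) = { ), + }.
Both contain ), so the two alternatives are not disjoint — LL(1) conflict.

Yes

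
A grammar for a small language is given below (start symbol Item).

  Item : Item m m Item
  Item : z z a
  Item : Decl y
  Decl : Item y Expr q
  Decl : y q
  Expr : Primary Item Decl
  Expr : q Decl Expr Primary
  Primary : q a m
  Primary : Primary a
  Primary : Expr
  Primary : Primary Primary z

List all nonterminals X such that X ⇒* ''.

{ } (none)

No nonterminal has an empty production or an RHS whose symbols are all nullable.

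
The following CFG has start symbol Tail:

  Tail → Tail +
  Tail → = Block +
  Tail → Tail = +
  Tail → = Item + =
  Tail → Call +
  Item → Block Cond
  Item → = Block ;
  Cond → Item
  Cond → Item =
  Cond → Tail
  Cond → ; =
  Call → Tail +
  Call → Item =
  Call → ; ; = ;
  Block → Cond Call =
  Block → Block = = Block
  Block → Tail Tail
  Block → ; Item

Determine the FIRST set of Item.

{ ;, = }

From Item → Block Cond: add FIRST(Block) = { ;, = }.
Item → = Block ; contributes {=}.
Union: FIRST(Item) = { ;, = }.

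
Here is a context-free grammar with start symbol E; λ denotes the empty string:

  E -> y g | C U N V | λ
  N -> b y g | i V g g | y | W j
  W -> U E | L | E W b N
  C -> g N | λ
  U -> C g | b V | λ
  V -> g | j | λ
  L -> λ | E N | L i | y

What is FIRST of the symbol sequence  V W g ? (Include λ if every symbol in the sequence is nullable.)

Add FIRST(V)\{λ} = { g, j }; V is nullable, continue.
Add FIRST(W)\{λ} = { b, g, i, j, y }; W is nullable, continue.
g is a terminal; add {g} and stop.

{ b, g, i, j, y }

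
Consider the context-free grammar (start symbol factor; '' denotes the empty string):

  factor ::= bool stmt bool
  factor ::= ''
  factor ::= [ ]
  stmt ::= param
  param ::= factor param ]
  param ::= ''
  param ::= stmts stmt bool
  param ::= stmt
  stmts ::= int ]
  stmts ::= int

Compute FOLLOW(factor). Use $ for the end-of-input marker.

factor is the start symbol, so $ ∈ FOLLOW(factor).
In param ::= factor param ]: add FIRST(param ]) = { [, ], bool, int }.
Union: FOLLOW(factor) = { $, [, ], bool, int }.

{ $, [, ], bool, int }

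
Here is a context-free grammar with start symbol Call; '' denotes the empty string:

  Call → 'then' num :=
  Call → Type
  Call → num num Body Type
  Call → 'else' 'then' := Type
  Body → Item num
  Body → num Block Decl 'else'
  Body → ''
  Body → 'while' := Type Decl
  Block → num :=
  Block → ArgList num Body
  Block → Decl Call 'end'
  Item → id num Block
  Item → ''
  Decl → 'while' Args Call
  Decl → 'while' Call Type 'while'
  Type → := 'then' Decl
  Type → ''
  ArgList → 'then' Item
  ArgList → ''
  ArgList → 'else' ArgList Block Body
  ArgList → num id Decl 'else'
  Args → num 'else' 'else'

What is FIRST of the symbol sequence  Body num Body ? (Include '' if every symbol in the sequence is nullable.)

Add FIRST(Body)\{''} = { 'while', id, num }; Body is nullable, continue.
num is a terminal; add {num} and stop.

{ 'while', id, num }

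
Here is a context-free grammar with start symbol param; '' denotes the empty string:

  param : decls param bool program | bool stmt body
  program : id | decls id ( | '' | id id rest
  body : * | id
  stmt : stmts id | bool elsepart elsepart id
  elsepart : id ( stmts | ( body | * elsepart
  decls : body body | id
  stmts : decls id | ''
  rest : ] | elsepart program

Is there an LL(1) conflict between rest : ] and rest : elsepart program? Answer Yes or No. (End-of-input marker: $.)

FIRST(]) = { ] } and FIRST(elsepart program) = { (, *, id }.
The FIRST sets are disjoint and neither alternative is nullable — no conflict.

No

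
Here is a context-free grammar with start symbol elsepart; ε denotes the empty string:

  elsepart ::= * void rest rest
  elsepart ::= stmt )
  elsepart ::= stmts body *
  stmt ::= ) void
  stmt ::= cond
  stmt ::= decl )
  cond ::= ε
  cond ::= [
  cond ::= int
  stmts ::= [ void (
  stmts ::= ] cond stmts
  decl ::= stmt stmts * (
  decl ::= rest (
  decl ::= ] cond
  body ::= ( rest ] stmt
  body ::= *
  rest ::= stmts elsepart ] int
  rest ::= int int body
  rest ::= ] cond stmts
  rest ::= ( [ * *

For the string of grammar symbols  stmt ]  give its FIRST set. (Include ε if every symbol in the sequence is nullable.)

Add FIRST(stmt)\{ε} = { (, ), [, ], int }; stmt is nullable, continue.
] is a terminal; add {]} and stop.

{ (, ), [, ], int }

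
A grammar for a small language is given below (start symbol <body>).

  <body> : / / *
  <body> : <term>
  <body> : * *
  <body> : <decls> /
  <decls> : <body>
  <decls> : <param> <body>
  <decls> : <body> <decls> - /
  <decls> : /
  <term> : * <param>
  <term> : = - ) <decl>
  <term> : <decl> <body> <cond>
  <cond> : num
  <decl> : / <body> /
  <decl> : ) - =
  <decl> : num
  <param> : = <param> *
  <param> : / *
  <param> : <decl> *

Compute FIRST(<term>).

<term> : * <param> contributes {*}.
<term> : = - ) <decl> contributes {=}.
From <term> : <decl> <body> <cond>: add FIRST(<decl>) = { ), /, num }.
Union: FIRST(<term>) = { ), *, /, =, num }.

{ ), *, /, =, num }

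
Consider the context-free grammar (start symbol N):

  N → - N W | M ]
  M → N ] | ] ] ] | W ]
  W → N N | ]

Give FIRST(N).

N → - N W contributes {-}.
From N → M ]: add FIRST(M) = { -, ] }.
Union: FIRST(N) = { -, ] }.

{ -, ] }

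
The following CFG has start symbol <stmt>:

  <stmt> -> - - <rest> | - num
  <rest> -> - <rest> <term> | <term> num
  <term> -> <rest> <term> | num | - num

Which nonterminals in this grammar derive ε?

{ } (none)

No nonterminal has an empty production or an RHS whose symbols are all nullable.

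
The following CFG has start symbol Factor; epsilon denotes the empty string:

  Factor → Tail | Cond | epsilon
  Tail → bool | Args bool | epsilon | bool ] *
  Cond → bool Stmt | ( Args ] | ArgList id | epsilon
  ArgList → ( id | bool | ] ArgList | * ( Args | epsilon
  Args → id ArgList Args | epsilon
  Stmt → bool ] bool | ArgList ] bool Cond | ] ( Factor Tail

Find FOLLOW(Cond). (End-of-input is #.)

{ #, bool, id }

In Factor → Cond: Cond is at the end, add FOLLOW(Factor) = { #, bool, id }.
In Stmt → ArgList ] bool Cond: Cond is at the end, add FOLLOW(Stmt) = { #, bool, id }.
Union: FOLLOW(Cond) = { #, bool, id }.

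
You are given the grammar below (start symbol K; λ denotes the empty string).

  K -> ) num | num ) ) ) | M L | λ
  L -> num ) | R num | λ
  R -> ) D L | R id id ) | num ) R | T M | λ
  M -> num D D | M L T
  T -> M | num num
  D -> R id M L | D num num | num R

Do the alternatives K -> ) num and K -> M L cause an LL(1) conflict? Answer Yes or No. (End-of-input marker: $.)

FIRST() num) = { ) } and FIRST(M L) = { num }.
The FIRST sets are disjoint and neither alternative is nullable — no conflict.

No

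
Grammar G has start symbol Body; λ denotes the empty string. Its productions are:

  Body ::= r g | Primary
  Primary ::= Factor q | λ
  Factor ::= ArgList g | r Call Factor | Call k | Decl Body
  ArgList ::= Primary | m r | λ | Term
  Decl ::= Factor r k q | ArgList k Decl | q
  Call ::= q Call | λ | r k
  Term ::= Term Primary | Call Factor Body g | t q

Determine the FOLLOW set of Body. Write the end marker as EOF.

{ EOF, g, k, m, q, r, t }

Body is the start symbol, so EOF ∈ FOLLOW(Body).
In Factor ::= Decl Body: Body is at the end, add FOLLOW(Factor) = { g, k, m, q, r, t }.
In Term ::= Call Factor Body g: add FIRST(g) = { g }.
Union: FOLLOW(Body) = { EOF, g, k, m, q, r, t }.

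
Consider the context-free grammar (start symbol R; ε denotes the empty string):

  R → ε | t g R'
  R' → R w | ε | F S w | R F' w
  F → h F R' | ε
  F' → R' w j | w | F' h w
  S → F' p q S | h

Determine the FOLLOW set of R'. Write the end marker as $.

{ $, h, t, w }

In R → t g R': R' is at the end, add FOLLOW(R) = { $, h, t, w }.
In F → h F R': R' is at the end, add FOLLOW(F) = { h, t, w }.
In F' → R' w j: add FIRST(w j) = { w }.
Union: FOLLOW(R') = { $, h, t, w }.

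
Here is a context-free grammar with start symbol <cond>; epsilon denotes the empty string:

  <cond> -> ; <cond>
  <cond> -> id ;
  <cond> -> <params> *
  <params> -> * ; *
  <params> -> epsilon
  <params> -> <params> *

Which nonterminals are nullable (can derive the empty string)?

{ <params> }

Directly nullable (have an epsilon-production): <params>.
No other nonterminal has a production whose RHS symbols are all nullable.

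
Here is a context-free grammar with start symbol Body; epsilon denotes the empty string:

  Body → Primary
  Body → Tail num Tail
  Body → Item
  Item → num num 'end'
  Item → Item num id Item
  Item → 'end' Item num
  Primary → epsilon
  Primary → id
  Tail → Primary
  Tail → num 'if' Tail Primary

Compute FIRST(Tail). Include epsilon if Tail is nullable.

{ id, num, epsilon }

From Tail → Primary: add FIRST(Primary) = { id, epsilon } (including epsilon since Primary is nullable).
Tail → num 'if' Tail Primary contributes {num}.
Union: FIRST(Tail) = { id, num, epsilon }.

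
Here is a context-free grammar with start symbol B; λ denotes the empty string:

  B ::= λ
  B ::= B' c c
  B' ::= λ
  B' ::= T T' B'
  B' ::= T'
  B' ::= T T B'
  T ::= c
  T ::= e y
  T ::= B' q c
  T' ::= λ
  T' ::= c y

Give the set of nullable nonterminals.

{ B, B', T' }

Directly nullable (have an λ-production): B, B', T'.
No other nonterminal has a production whose RHS symbols are all nullable.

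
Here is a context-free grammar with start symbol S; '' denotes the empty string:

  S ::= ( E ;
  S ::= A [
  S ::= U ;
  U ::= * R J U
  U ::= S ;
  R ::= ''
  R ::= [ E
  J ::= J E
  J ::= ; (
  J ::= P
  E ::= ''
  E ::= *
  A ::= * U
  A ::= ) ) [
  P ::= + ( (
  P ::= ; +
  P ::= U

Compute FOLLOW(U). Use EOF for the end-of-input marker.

In S ::= U ;: add FIRST(;) = { ; }.
In U ::= * R J U: U is at the end, add FOLLOW(U) = { (, ), *, ;, [ }.
In A ::= * U: U is at the end, add FOLLOW(A) = { [ }.
In P ::= U: U is at the end, add FOLLOW(P) = { (, ), * }.
Union: FOLLOW(U) = { (, ), *, ;, [ }.

{ (, ), *, ;, [ }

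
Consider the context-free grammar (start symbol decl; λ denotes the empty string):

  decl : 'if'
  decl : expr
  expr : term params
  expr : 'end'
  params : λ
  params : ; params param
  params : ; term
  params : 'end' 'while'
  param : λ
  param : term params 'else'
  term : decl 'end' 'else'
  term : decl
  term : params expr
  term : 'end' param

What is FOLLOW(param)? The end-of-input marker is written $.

In params : ; params param: param is at the end, add FOLLOW(params) = { $, 'else', 'end', 'if', ; }.
In term : 'end' param: param is at the end, add FOLLOW(term) = { $, 'else', 'end', 'if', ; }.
Union: FOLLOW(param) = { $, 'else', 'end', 'if', ; }.

{ $, 'else', 'end', 'if', ; }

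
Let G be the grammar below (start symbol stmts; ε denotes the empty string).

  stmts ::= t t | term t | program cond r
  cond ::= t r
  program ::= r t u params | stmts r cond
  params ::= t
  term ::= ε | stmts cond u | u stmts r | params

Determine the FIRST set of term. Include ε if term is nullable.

term ::= ε contributes ε.
From term ::= stmts cond u: add FIRST(stmts) = { r, t, u }.
term ::= u stmts r contributes {u}.
From term ::= params: add FIRST(params) = { t }.
Union: FIRST(term) = { r, t, u, ε }.

{ r, t, u, ε }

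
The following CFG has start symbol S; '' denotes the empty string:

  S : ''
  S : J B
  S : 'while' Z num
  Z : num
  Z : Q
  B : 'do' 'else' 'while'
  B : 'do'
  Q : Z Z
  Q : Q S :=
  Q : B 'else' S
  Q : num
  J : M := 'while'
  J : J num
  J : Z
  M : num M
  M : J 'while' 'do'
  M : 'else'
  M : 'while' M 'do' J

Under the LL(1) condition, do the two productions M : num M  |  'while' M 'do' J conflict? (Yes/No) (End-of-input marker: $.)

FIRST(num M) = { num } and FIRST('while' M 'do' J) = { 'while' }.
The FIRST sets are disjoint and neither alternative is nullable — no conflict.

No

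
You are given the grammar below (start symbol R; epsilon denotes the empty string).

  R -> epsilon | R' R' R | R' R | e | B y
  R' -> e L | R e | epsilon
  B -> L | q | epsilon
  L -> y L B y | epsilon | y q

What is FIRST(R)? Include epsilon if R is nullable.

{ e, q, y, epsilon }

R -> epsilon contributes epsilon.
From R -> R' R' R: R', R', R nullable, take FIRST(R') ∪ FIRST(R') ∪ FIRST(R) = { e, q, y }; also epsilon since the whole RHS is nullable.
From R -> R' R: R', R nullable, take FIRST(R') ∪ FIRST(R) = { e, q, y }; also epsilon since the whole RHS is nullable.
R -> e contributes {e}.
From R -> B y: B nullable, take FIRST(B) ∪ {y} = { q, y }.
Union: FIRST(R) = { e, q, y, epsilon }.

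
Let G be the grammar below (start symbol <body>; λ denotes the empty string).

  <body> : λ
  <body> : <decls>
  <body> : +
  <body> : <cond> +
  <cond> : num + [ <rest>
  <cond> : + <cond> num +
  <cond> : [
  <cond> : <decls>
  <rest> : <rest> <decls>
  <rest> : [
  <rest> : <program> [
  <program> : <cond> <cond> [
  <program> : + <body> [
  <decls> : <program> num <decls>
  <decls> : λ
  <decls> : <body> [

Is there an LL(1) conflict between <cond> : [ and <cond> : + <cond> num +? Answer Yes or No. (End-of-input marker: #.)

FIRST([) = { [ } and FIRST(+ <cond> num +) = { + }.
The FIRST sets are disjoint and neither alternative is nullable — no conflict.

No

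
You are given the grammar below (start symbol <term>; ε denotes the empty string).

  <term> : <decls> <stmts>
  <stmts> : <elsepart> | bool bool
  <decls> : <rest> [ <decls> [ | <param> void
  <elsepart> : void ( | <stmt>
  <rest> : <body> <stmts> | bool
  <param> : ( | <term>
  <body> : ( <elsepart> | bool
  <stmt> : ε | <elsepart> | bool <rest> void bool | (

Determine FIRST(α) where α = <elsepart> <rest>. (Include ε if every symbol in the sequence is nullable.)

Add FIRST(<elsepart>)\{ε} = { (, bool, void }; <elsepart> is nullable, continue.
Add FIRST(<rest>) = { (, bool }; <rest> is not nullable, stop.

{ (, bool, void }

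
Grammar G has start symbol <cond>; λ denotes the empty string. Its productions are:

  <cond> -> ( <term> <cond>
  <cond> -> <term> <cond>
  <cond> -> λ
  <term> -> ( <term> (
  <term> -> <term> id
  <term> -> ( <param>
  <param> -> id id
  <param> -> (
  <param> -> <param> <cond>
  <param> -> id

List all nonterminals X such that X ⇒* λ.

Directly nullable (have an λ-production): <cond>.
No other nonterminal has a production whose RHS symbols are all nullable.

{ <cond> }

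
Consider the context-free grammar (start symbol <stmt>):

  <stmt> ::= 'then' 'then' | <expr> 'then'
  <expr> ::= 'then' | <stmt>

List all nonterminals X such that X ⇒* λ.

No nonterminal has an empty production or an RHS whose symbols are all nullable.

{ } (none)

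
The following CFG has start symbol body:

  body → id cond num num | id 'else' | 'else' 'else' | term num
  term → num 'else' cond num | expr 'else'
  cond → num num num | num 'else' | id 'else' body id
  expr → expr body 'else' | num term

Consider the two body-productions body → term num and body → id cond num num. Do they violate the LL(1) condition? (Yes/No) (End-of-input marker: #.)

No

FIRST(term num) = { num } and FIRST(id cond num num) = { id }.
The FIRST sets are disjoint and neither alternative is nullable — no conflict.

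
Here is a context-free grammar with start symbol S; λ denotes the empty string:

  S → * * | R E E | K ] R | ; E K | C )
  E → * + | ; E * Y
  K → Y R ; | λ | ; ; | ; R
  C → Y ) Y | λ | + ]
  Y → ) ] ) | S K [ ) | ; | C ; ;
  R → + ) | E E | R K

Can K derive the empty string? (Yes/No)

K has an λ-production, so K ⇒ λ.

Yes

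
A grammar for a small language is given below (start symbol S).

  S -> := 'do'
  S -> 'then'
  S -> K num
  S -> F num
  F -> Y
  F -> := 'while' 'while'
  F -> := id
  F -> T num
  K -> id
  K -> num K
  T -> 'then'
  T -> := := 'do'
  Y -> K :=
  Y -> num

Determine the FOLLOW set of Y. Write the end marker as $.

{ num }

In F -> Y: Y is at the end, add FOLLOW(F) = { num }.
Union: FOLLOW(Y) = { num }.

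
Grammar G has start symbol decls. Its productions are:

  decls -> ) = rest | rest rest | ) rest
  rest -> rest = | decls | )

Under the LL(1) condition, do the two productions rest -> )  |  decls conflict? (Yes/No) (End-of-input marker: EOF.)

Yes

FIRST()) = { ) } and FIRST(decls) = { ) }.
Both contain ), so the two alternatives are not disjoint — LL(1) conflict.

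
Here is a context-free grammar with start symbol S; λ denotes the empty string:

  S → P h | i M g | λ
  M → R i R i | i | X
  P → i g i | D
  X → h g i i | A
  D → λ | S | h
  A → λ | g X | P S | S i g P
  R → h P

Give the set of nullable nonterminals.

{ A, D, M, P, S, X }

Directly nullable (have an λ-production): S, D, A.
X → A with every symbol nullable, so X is nullable.
M → X with every symbol nullable, so M is nullable.
P → D with every symbol nullable, so P is nullable.
No other nonterminal has a production whose RHS symbols are all nullable.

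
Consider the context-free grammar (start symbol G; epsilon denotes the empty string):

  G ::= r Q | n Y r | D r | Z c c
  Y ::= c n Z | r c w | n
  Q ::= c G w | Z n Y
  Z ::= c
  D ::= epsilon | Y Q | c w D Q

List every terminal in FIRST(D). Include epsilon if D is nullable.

{ c, n, r, epsilon }

D ::= epsilon contributes epsilon.
From D ::= Y Q: add FIRST(Y) = { c, n, r }.
D ::= c w D Q contributes {c}.
Union: FIRST(D) = { c, n, r, epsilon }.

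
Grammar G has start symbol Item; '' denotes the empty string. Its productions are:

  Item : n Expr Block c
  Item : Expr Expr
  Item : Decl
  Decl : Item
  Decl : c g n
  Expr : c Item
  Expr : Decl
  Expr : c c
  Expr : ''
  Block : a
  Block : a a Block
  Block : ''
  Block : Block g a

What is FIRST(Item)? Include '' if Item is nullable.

Item : n Expr Block c contributes {n}.
From Item : Expr Expr: Expr, Expr nullable, take FIRST(Expr) ∪ FIRST(Expr) = { c, n }; also '' since the whole RHS is nullable.
From Item : Decl: add FIRST(Decl) = { c, n, '' } (including '' since Decl is nullable).
Union: FIRST(Item) = { c, n, '' }.

{ c, n, '' }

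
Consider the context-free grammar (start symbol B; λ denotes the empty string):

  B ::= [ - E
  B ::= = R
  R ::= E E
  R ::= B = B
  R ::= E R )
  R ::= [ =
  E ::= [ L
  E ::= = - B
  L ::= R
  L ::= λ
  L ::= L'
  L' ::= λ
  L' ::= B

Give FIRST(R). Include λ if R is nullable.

From R ::= E E: add FIRST(E) = { =, [ }.
From R ::= B = B: add FIRST(B) = { =, [ }.
From R ::= E R ): add FIRST(E) = { =, [ }.
R ::= [ = contributes {[}.
Union: FIRST(R) = { =, [ }.

{ =, [ }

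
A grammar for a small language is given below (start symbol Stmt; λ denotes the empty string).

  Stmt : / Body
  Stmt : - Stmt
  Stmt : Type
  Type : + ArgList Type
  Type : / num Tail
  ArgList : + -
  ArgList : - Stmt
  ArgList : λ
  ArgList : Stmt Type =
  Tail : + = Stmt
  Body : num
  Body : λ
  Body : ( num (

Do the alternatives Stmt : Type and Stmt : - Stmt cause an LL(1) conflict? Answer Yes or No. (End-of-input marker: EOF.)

No

FIRST(Type) = { +, / } and FIRST(- Stmt) = { - }.
The FIRST sets are disjoint and neither alternative is nullable — no conflict.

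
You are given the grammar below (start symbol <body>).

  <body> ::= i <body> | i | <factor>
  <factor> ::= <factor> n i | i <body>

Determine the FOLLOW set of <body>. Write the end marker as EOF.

{ EOF, n }

<body> is the start symbol, so EOF ∈ FOLLOW(<body>).
In <body> ::= i <body>: <body> is at the end, add FOLLOW(<body>) = { EOF, n }.
In <factor> ::= i <body>: <body> is at the end, add FOLLOW(<factor>) = { EOF, n }.
Union: FOLLOW(<body>) = { EOF, n }.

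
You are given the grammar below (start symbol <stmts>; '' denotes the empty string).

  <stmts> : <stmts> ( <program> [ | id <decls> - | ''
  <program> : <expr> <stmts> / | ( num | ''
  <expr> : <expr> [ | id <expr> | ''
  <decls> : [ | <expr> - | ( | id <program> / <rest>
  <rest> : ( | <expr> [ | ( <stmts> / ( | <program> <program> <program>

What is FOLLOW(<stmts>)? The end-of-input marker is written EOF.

<stmts> is the start symbol, so EOF ∈ FOLLOW(<stmts>).
In <stmts> : <stmts> ( <program> [: add FIRST(( <program> [) = { ( }.
In <program> : <expr> <stmts> /: add FIRST(/) = { / }.
In <rest> : ( <stmts> / (: add FIRST(/ () = { / }.
Union: FOLLOW(<stmts>) = { EOF, (, / }.

{ EOF, (, / }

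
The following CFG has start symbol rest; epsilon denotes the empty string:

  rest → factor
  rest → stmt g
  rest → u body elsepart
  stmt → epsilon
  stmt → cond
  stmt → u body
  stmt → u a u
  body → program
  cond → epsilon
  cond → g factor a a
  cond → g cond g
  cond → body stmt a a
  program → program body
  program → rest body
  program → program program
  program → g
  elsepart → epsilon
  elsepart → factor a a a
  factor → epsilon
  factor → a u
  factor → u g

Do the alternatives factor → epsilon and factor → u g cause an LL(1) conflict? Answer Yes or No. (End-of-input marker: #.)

FIRST(epsilon) = { epsilon } and FIRST(u g) = { u }.
The first alternative is nullable and FOLLOW(factor) = { #, a, g, u } shares u with FIRST of the second — conflict.

Yes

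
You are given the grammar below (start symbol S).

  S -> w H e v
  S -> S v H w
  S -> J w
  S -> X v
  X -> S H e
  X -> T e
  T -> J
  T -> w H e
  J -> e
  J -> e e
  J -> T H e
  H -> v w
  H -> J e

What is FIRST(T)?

From T -> J: add FIRST(J) = { e, w }.
T -> w H e contributes {w}.
Union: FIRST(T) = { e, w }.

{ e, w }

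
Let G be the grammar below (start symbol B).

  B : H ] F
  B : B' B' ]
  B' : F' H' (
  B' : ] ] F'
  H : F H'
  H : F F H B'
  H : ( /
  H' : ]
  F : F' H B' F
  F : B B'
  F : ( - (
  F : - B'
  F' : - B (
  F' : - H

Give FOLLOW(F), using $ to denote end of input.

In B : H ] F: F is at the end, add FOLLOW(B) = { $, (, -, ] }.
In H : F H': add FIRST(H') = { ] }.
In H : F F H B': add FIRST(F H B') = { (, -, ] }.
In H : F F H B': add FIRST(H B') = { (, -, ] }.
In F : F' H B' F: F is at the end, add FOLLOW(F) = { $, (, -, ] }.
Union: FOLLOW(F) = { $, (, -, ] }.

{ $, (, -, ] }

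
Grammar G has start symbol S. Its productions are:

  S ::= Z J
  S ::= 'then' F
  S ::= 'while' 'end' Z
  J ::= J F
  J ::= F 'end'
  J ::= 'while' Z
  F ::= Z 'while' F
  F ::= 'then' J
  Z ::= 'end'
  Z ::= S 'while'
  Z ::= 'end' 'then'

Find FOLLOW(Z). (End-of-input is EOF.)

{ EOF, 'end', 'then', 'while' }

In S ::= Z J: add FIRST(J) = { 'end', 'then', 'while' }.
In S ::= 'while' 'end' Z: Z is at the end, add FOLLOW(S) = { EOF, 'while' }.
In J ::= 'while' Z: Z is at the end, add FOLLOW(J) = { EOF, 'end', 'then', 'while' }.
In F ::= Z 'while' F: add FIRST('while' F) = { 'while' }.
Union: FOLLOW(Z) = { EOF, 'end', 'then', 'while' }.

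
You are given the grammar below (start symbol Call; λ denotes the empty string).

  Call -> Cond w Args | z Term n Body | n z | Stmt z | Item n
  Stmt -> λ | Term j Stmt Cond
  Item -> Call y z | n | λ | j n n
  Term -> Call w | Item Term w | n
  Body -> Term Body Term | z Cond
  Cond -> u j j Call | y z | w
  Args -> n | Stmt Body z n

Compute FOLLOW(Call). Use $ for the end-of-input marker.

{ $, j, n, u, w, y, z }

Call is the start symbol, so $ ∈ FOLLOW(Call).
In Item -> Call y z: add FIRST(y z) = { y }.
In Term -> Call w: add FIRST(w) = { w }.
In Cond -> u j j Call: Call is at the end, add FOLLOW(Cond) = { $, j, n, u, w, y, z }.
Union: FOLLOW(Call) = { $, j, n, u, w, y, z }.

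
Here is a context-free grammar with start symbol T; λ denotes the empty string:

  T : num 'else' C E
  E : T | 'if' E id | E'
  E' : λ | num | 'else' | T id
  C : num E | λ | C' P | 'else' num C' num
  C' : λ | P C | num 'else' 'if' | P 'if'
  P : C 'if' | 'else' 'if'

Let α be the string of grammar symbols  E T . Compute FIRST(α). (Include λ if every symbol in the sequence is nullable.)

Add FIRST(E)\{λ} = { 'else', 'if', num }; E is nullable, continue.
Add FIRST(T) = { num }; T is not nullable, stop.

{ 'else', 'if', num }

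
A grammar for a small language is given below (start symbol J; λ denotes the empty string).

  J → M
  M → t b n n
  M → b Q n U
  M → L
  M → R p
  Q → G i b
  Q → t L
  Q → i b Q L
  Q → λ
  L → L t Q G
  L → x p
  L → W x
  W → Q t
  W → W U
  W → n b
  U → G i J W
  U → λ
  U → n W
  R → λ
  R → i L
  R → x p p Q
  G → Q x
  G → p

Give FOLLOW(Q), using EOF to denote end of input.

{ i, n, p, t, x }

In M → b Q n U: add FIRST(n U) = { n }.
In Q → i b Q L: add FIRST(L) = { i, n, p, t, x }.
In L → L t Q G: add FIRST(G) = { i, p, t, x }.
In W → Q t: add FIRST(t) = { t }.
In R → x p p Q: Q is at the end, add FOLLOW(R) = { p }.
In G → Q x: add FIRST(x) = { x }.
Union: FOLLOW(Q) = { i, n, p, t, x }.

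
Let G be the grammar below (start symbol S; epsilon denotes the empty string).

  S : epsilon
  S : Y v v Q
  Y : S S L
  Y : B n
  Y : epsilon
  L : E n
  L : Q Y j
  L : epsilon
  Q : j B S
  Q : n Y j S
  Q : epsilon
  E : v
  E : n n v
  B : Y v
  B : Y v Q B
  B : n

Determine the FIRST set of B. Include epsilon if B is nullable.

{ j, n, v }

From B : Y v: Y nullable, take FIRST(Y) ∪ {v} = { j, n, v }.
From B : Y v Q B: Y nullable, take FIRST(Y) ∪ {v} = { j, n, v }.
B : n contributes {n}.
Union: FIRST(B) = { j, n, v }.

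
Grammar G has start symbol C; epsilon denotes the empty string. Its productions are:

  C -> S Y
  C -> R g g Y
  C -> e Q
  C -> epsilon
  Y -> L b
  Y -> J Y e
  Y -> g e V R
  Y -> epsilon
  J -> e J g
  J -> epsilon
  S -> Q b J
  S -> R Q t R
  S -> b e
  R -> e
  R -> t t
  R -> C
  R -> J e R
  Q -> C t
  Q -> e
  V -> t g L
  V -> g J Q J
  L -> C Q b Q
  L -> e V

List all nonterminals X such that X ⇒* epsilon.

Directly nullable (have an epsilon-production): C, Y, J.
R -> C with every symbol nullable, so R is nullable.
No other nonterminal has a production whose RHS symbols are all nullable.

{ C, J, R, Y }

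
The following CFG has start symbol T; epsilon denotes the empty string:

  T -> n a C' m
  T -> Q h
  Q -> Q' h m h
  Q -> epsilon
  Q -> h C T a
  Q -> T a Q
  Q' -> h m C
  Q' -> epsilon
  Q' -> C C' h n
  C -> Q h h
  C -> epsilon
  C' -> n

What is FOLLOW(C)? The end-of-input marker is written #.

{ h, n }

In Q -> h C T a: add FIRST(T a) = { h, n }.
In Q' -> h m C: C is at the end, add FOLLOW(Q') = { h }.
In Q' -> C C' h n: add FIRST(C' h n) = { n }.
Union: FOLLOW(C) = { h, n }.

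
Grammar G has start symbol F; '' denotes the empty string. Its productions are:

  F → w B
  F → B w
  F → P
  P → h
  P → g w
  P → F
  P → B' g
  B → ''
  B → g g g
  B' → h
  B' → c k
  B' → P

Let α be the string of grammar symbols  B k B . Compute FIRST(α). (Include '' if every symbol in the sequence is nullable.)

Add FIRST(B)\{''} = { g }; B is nullable, continue.
k is a terminal; add {k} and stop.

{ g, k }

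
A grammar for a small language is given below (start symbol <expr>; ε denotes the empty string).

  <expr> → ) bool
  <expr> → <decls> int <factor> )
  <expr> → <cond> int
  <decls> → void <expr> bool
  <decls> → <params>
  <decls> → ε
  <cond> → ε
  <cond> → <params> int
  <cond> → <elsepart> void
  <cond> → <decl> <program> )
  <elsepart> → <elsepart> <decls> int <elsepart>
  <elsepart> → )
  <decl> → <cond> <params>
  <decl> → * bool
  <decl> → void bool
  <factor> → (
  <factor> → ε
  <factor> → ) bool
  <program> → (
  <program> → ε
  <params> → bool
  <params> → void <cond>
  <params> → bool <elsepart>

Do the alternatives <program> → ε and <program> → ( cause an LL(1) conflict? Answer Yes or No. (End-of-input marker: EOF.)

FIRST(ε) = { ε } and FIRST(() = { ( }.
The first is nullable but FOLLOW(<program>) = { ) } is disjoint from FIRST of the second.

No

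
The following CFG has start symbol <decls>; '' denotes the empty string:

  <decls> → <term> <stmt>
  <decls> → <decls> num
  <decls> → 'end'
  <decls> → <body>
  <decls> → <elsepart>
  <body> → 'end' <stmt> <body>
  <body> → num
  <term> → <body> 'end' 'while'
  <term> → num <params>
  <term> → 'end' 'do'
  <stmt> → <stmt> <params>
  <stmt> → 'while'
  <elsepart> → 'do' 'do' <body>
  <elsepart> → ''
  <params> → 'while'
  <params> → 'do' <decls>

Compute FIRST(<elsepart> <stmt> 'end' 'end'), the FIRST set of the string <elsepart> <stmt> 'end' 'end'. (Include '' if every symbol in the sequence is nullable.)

Add FIRST(<elsepart>)\{''} = { 'do' }; <elsepart> is nullable, continue.
Add FIRST(<stmt>) = { 'while' }; <stmt> is not nullable, stop.

{ 'do', 'while' }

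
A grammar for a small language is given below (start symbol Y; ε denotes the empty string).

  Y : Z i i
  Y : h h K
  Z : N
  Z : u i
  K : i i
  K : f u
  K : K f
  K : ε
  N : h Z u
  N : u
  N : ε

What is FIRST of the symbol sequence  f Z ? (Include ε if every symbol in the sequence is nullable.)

f is a terminal; add {f} and stop.

{ f }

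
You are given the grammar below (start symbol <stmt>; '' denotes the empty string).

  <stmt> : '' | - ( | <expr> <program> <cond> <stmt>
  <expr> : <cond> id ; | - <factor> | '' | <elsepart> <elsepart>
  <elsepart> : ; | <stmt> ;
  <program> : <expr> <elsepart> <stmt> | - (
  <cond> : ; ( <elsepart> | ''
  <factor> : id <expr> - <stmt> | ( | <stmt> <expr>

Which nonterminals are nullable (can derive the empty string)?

Directly nullable (have an ''-production): <stmt>, <expr>, <cond>.
<factor> : <stmt> <expr> with every symbol nullable, so <factor> is nullable.
No other nonterminal has a production whose RHS symbols are all nullable.

{ <cond>, <expr>, <factor>, <stmt> }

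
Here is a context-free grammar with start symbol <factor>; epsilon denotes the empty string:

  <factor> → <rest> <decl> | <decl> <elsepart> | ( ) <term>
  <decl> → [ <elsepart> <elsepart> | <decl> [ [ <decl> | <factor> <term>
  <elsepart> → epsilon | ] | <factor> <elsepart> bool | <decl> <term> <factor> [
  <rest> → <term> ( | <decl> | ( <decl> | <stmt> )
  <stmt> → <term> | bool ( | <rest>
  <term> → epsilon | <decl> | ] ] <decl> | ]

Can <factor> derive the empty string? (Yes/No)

Nullable nonterminals: <elsepart>, <stmt>, <term>.
No production of <factor> has an RHS whose symbols are all nullable, so <factor> is not nullable.

No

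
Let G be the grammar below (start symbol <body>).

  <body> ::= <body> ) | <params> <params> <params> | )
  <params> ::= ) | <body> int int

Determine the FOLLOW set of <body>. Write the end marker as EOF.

<body> is the start symbol, so EOF ∈ FOLLOW(<body>).
In <body> ::= <body> ): add FIRST()) = { ) }.
In <params> ::= <body> int int: add FIRST(int int) = { int }.
Union: FOLLOW(<body>) = { EOF, ), int }.

{ EOF, ), int }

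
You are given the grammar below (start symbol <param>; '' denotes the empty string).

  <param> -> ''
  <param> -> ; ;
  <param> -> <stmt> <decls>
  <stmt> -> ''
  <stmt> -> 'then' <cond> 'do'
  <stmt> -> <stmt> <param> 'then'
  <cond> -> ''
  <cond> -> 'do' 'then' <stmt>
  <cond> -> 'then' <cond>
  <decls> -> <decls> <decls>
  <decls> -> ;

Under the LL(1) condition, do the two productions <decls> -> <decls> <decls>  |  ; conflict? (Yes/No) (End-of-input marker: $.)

FIRST(<decls> <decls>) = { ; } and FIRST(;) = { ; }.
Both contain ;, so the two alternatives are not disjoint — LL(1) conflict.

Yes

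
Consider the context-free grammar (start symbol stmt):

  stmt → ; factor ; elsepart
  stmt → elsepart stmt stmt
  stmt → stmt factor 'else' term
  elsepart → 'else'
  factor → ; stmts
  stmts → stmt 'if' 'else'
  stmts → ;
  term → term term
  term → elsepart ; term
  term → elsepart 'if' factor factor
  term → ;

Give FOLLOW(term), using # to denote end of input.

In stmt → stmt factor 'else' term: term is at the end, add FOLLOW(stmt) = { #, 'else', 'if', ; }.
In term → term term: add FIRST(term) = { 'else', ; }.
In term → term term: term is at the end, add FOLLOW(term) = { #, 'else', 'if', ; }.
In term → elsepart ; term: term is at the end, add FOLLOW(term) = { #, 'else', 'if', ; }.
Union: FOLLOW(term) = { #, 'else', 'if', ; }.

{ #, 'else', 'if', ; }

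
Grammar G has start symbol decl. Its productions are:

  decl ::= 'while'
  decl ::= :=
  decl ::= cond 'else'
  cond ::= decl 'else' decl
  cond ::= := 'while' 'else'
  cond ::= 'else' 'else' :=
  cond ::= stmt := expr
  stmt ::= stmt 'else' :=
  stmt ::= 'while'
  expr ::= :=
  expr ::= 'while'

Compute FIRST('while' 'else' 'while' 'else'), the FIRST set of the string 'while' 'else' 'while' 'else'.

'while' is a terminal; add {'while'} and stop.

{ 'while' }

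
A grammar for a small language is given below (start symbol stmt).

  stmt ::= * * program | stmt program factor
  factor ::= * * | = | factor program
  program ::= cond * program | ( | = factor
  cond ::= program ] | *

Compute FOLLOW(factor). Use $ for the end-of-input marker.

In stmt ::= stmt program factor: factor is at the end, add FOLLOW(stmt) = { $, (, *, = }.
In factor ::= factor program: add FIRST(program) = { (, *, = }.
In program ::= = factor: factor is at the end, add FOLLOW(program) = { $, (, *, =, ] }.
Union: FOLLOW(factor) = { $, (, *, =, ] }.

{ $, (, *, =, ] }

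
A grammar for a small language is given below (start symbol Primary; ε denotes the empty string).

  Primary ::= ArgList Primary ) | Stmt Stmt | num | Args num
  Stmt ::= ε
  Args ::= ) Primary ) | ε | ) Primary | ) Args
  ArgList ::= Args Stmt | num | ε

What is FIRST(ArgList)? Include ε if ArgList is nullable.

{ ), num, ε }

From ArgList ::= Args Stmt: Args, Stmt nullable, take FIRST(Args) ∪ FIRST(Stmt) = { ) }; also ε since the whole RHS is nullable.
ArgList ::= num contributes {num}.
ArgList ::= ε contributes ε.
Union: FIRST(ArgList) = { ), num, ε }.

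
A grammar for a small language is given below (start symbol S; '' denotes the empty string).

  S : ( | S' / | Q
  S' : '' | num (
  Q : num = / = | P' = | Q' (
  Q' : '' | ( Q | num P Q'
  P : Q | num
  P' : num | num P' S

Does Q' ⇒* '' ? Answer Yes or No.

Yes

Q' has an ''-production, so Q' ⇒ ''.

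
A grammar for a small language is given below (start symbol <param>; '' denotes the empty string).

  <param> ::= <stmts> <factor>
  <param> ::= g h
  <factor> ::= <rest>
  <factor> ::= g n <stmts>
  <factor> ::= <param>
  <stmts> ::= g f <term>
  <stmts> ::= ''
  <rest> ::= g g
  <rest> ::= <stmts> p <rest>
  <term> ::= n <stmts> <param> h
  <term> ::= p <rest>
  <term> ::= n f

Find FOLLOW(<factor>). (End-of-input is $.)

In <param> ::= <stmts> <factor>: <factor> is at the end, add FOLLOW(<param>) = { $, h }.
Union: FOLLOW(<factor>) = { $, h }.

{ $, h }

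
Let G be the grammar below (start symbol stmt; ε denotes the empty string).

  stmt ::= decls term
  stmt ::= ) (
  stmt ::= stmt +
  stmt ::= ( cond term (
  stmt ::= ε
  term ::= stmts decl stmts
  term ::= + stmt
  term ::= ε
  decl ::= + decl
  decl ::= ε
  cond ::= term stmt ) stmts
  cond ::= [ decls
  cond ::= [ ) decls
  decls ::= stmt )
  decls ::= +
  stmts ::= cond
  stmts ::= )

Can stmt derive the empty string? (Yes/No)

stmt has an ε-production, so stmt ⇒ ε.

Yes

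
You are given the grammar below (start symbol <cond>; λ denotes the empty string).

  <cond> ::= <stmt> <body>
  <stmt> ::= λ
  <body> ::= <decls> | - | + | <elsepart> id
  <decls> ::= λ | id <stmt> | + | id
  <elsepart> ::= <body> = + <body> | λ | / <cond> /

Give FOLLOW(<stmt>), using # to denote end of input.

{ #, +, -, /, =, id }

In <cond> ::= <stmt> <body>: add FIRST(<body>)\{λ} = { +, -, /, =, id }.
  Since <body> is nullable, also add FOLLOW(<cond>) = { #, / }.
In <decls> ::= id <stmt>: <stmt> is at the end, add FOLLOW(<decls>) = { #, /, =, id }.
Union: FOLLOW(<stmt>) = { #, +, -, /, =, id }.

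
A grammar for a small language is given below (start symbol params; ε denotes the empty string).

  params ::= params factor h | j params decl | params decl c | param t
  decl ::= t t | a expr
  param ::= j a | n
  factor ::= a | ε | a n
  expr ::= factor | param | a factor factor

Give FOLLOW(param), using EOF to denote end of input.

{ EOF, a, c, h, t }

In params ::= param t: add FIRST(t) = { t }.
In expr ::= param: param is at the end, add FOLLOW(expr) = { EOF, a, c, h, t }.
Union: FOLLOW(param) = { EOF, a, c, h, t }.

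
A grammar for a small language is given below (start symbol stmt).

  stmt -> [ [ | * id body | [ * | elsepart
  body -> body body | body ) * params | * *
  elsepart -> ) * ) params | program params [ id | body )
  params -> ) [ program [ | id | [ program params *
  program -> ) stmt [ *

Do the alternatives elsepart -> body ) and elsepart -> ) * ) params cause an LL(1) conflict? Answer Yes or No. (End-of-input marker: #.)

FIRST(body )) = { * } and FIRST() * ) params) = { ) }.
The FIRST sets are disjoint and neither alternative is nullable — no conflict.

No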